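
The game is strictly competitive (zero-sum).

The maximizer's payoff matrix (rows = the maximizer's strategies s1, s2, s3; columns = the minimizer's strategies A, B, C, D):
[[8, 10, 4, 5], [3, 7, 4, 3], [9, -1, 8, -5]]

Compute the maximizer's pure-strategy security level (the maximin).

The worst-case payoff for each row is s1: 4, s2: 3, s3: -5.
The best of these is 4.

4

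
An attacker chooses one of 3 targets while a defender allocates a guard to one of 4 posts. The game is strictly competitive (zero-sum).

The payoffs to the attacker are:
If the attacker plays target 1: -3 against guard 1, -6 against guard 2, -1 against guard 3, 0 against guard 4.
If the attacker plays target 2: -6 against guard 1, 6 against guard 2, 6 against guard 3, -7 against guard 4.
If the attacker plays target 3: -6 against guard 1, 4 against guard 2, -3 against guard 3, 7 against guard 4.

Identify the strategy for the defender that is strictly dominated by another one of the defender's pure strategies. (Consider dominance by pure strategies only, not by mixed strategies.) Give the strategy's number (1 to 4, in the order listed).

The defender prefers columns that give the attacker less. Compare guard 3 with guard 1: -3 < -1, -6 < 6, -6 < -3.
So guard 1 strictly dominates guard 3 for the defender; guard 3 is strictly dominated.

3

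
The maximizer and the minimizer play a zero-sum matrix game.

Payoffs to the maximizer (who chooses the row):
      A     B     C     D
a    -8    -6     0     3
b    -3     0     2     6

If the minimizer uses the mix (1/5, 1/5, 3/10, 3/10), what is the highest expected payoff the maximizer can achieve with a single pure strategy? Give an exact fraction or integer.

a: (-8)·(1/5) + (-6)·(1/5) + (0)·(3/10) + (3)·(3/10) = -19/10.
b: (-3)·(1/5) + (0)·(1/5) + (2)·(3/10) + (6)·(3/10) = 9/5.
The best pure response is b with expected payoff 9/5.

9/5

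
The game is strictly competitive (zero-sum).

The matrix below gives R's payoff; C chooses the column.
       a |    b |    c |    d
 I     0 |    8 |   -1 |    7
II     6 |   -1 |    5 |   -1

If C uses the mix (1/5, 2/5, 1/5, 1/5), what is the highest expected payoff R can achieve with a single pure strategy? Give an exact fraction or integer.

22/5

I: (0)·(1/5) + (8)·(2/5) + (-1)·(1/5) + (7)·(1/5) = 22/5.
II: (6)·(1/5) + (-1)·(2/5) + (5)·(1/5) + (-1)·(1/5) = 8/5.
The best pure response is I with expected payoff 22/5.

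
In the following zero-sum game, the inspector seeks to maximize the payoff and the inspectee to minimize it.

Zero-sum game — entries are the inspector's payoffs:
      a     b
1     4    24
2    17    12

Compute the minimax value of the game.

72/5

Row minima are 4 and 12, so the inspector's maximin is 12; column maxima are 17 and 24, so the inspectee's minimax is 17. These differ, so the equilibrium is in mixed strategies.
Let the inspector play 1 with probability p. The inspectee is indifferent when 4p + 17(1−p) = 24p + 12(1−p), giving p = 1/5.
Let the inspectee play a with probability q. The inspector is indifferent when 4q + 24(1−q) = 17q + 12(1−q), giving q = 12/25.
The value is 4·(12/25) + (24)·(13/25) = 72/5.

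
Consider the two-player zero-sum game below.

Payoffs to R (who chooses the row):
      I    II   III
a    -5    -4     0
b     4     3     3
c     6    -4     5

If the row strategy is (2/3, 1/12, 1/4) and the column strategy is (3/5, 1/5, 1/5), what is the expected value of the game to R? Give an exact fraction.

-77/60

Against (3/5, 1/5, 1/5), each row's expected payoff is a: -19/5; b: 18/5; c: 19/5.
Taking the (2/3, 1/12, 1/4)-weighted average: (2/3)·(-19/5) + (1/12)·(18/5) + (1/4)·(19/5) = -77/60.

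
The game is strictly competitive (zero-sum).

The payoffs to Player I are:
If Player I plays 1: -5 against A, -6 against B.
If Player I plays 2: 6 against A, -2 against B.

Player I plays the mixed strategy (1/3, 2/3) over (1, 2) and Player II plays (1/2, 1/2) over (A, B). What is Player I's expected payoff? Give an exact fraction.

Against (1/2, 1/2), each row's expected payoff is 1: -11/2; 2: 2.
Taking the (1/3, 2/3)-weighted average: (1/3)·(-11/2) + (2/3)·(2) = -1/2.

-1/2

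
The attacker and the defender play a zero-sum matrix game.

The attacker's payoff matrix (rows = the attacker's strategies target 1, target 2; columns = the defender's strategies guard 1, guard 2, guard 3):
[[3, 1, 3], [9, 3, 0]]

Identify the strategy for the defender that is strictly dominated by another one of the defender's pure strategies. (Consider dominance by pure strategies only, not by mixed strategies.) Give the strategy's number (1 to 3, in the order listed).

The defender prefers columns that give the attacker less. Compare guard 1 with guard 2: 1 < 3, 3 < 9.
So guard 2 strictly dominates guard 1 for the defender; guard 1 is strictly dominated.

1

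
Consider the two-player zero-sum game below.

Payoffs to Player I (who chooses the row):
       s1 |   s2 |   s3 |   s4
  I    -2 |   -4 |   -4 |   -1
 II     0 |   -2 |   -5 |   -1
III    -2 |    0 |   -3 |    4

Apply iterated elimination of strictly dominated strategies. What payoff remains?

-3

Column s1 is strictly dominated by s3 for Player II (-4<-2, -5<0, -3<-2); eliminate s1.
Row I is strictly dominated by row III (0>-4, -3>-4, 4>-1); eliminate I.
Row II is strictly dominated by row III (0>-2, -3>-5, 4>-1); eliminate II.
Column s2 is strictly dominated by s3 for Player II (-3<0); eliminate s2.
Column s4 is strictly dominated by s3 for Player II (-3<4); eliminate s4.
Only (III, s3) remains, with payoff -3.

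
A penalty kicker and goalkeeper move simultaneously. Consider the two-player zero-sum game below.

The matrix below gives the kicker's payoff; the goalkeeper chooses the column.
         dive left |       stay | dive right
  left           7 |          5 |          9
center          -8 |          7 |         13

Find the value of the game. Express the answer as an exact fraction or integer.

89/17

Column dive right is strictly dominated by stay for the goalkeeper (it gives the kicker more in every row).
The remaining 2×2 game on (left, center) × (dive left, stay) has no saddle point. Let the kicker play left with probability p; indifference gives 7p − 8(1−p) = 5p + 7(1−p), so p = 15/17.
Similarly the goalkeeper's optimal q on dive left is 2/17, and the value is 7·(2/17) + (5)·(15/17) = 89/17.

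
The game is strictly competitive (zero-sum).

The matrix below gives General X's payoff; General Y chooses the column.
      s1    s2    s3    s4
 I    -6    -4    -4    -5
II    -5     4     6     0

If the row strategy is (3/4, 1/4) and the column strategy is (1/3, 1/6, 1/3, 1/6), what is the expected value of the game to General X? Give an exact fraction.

-27/8

Against (1/3, 1/6, 1/3, 1/6), each row's expected payoff is I: -29/6; II: 1.
Taking the (3/4, 1/4)-weighted average: (3/4)·(-29/6) + (1/4)·(1) = -27/8.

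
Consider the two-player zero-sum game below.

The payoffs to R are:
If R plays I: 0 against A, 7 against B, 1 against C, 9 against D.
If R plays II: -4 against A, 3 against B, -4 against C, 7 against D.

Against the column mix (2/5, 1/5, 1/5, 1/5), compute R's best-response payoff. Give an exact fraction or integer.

17/5

I: (0)·(2/5) + (7)·(1/5) + (1)·(1/5) + (9)·(1/5) = 17/5.
II: (-4)·(2/5) + (3)·(1/5) + (-4)·(1/5) + (7)·(1/5) = -2/5.
The best pure response is I with expected payoff 17/5.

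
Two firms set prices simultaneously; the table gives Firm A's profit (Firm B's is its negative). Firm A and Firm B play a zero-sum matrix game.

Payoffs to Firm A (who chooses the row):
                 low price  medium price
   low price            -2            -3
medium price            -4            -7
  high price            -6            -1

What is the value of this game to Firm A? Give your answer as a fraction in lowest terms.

-8/3

Row medium price is strictly dominated by row low price, so Firm A never plays it.
The remaining 2×2 game on (low price, high price) × (low price, medium price) has no saddle point. Let Firm A play low price with probability p; indifference gives −2p − 6(1−p) = −3p − (1−p), so p = 5/6.
Similarly Firm B's optimal q on low price is 1/3, and the value is -2·(1/3) + (-3)·(2/3) = -8/3.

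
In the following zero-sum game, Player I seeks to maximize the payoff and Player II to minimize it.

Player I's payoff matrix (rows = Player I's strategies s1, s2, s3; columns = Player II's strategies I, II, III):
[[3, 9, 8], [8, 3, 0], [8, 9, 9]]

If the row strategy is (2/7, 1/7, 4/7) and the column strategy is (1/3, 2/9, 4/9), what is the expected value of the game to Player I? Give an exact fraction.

Against (1/3, 2/9, 4/9), each row's expected payoff is s1: 59/9; s2: 10/3; s3: 26/3.
Taking the (2/7, 1/7, 4/7)-weighted average: (2/7)·(59/9) + (1/7)·(10/3) + (4/7)·(26/3) = 460/63.

460/63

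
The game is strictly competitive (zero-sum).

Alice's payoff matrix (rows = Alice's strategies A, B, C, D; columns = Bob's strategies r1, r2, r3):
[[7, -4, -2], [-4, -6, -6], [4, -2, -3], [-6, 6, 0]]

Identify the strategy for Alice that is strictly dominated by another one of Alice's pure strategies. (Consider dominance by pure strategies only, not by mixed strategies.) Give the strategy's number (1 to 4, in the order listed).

2

Compare B with A: 7 > -4, -4 > -6, -2 > -6.
So A strictly dominates B for Alice; B is strictly dominated.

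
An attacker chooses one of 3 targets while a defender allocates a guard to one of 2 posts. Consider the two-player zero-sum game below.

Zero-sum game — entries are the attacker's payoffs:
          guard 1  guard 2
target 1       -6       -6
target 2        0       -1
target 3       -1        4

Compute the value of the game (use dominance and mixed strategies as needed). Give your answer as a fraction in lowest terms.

Row target 1 is strictly dominated by row target 2, so the attacker never plays it.
The remaining 2×2 game on (target 2, target 3) × (guard 1, guard 2) has no saddle point. Let the attacker play target 2 with probability p; indifference gives −(1−p) = −p + 4(1−p), so p = 5/6.
Similarly the defender's optimal q on guard 1 is 5/6, and the value is 0·(5/6) + (-1)·(1/6) = -1/6.

-1/6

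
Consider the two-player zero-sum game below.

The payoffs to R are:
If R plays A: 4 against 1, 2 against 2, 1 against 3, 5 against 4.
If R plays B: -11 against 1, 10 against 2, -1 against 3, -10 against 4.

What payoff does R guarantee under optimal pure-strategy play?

Row minima: 1, -11 → R's maximin is 1.
Column maxima: 4, 10, 1, 5 → C's minimax is 1.
They coincide at (A, 3), so the value is 1.

1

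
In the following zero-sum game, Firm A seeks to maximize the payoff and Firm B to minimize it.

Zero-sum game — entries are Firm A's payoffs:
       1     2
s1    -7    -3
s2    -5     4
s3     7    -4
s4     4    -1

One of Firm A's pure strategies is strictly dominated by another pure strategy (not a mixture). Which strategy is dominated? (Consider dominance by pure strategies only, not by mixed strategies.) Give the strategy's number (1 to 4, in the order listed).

1

Compare s1 with s2: -5 > -7, 4 > -3.
So s2 strictly dominates s1 for Firm A; s1 is strictly dominated.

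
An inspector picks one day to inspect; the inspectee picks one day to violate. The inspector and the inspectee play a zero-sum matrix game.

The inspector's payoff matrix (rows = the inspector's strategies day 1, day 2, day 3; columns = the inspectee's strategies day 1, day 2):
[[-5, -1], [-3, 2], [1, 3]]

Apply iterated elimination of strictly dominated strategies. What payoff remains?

Row day 1 is strictly dominated by row day 2 (-3>-5, 2>-1); eliminate day 1.
Row day 2 is strictly dominated by row day 3 (1>-3, 3>2); eliminate day 2.
Column day 2 is strictly dominated by day 1 for the inspectee (1<3); eliminate day 2.
Only (day 3, day 1) remains, with payoff 1.

1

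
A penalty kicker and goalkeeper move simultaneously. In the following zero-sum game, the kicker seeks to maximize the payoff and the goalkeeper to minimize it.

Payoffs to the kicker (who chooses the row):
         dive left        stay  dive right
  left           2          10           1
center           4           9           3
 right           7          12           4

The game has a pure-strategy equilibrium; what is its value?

Row minima: 1, 3, 4 → the kicker's maximin is 4.
Column maxima: 7, 12, 4 → the goalkeeper's minimax is 4.
They coincide at (right, dive right), so the value is 4.

4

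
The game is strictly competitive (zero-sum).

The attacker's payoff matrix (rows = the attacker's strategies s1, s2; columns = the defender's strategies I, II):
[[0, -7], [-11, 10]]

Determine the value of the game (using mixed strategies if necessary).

-11/4

Row minima are -7 and -11, so the attacker's maximin is -7; column maxima are 0 and 10, so the defender's minimax is 0. These differ, so the equilibrium is in mixed strategies.
Let the attacker play s1 with probability p. The defender is indifferent when −11(1−p) = −7p + 10(1−p), giving p = 3/4.
Let the defender play I with probability q. The attacker is indifferent when −7(1−q) = −11q + 10(1−q), giving q = 17/28.
The value is 0·(17/28) + (-7)·(11/28) = -11/4.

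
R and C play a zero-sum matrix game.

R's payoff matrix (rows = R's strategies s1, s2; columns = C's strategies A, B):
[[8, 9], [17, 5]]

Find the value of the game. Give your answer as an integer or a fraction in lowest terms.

Row minima are 8 and 5, so R's maximin is 8; column maxima are 17 and 9, so C's minimax is 9. These differ, so the equilibrium is in mixed strategies.
Let R play s1 with probability p. C is indifferent when 8p + 17(1−p) = 9p + 5(1−p), giving p = 12/13.
Let C play A with probability q. R is indifferent when 8q + 9(1−q) = 17q + 5(1−q), giving q = 4/13.
The value is 8·(4/13) + (9)·(9/13) = 113/13.

113/13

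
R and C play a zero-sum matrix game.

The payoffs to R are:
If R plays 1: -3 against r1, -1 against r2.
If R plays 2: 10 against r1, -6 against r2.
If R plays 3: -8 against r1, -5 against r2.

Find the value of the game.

-14/9

Row 3 is strictly dominated by row 1, so R never plays it.
The remaining 2×2 game on (1, 2) × (r1, r2) has no saddle point. Let R play 1 with probability p; indifference gives −3p + 10(1−p) = −p − 6(1−p), so p = 8/9.
Similarly C's optimal q on r1 is 5/18, and the value is -3·(5/18) + (-1)·(13/18) = -14/9.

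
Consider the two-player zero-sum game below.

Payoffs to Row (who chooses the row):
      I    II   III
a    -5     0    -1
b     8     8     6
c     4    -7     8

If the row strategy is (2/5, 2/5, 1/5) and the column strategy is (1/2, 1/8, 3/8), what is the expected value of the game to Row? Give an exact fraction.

Against (1/2, 1/8, 3/8), each row's expected payoff is a: -23/8; b: 29/4; c: 33/8.
Taking the (2/5, 2/5, 1/5)-weighted average: (2/5)·(-23/8) + (2/5)·(29/4) + (1/5)·(33/8) = 103/40.

103/40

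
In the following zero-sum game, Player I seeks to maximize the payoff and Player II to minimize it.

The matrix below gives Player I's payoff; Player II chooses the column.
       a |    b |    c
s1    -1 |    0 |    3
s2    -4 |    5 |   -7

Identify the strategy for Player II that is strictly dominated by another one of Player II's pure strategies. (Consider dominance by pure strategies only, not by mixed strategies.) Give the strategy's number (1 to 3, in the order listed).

Player II prefers columns that give Player I less. Compare b with a: -1 < 0, -4 < 5.
So a strictly dominates b for Player II; b is strictly dominated.

2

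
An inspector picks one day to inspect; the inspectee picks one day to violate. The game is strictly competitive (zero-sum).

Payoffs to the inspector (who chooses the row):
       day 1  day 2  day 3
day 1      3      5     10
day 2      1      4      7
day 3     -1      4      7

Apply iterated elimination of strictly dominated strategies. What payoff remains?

3

Row day 3 is strictly dominated by row day 1 (3>-1, 5>4, 10>7); eliminate day 3.
Row day 2 is strictly dominated by row day 1 (3>1, 5>4, 10>7); eliminate day 2.
Column day 3 is strictly dominated by day 1 for the inspectee (3<10); eliminate day 3.
Column day 2 is strictly dominated by day 1 for the inspectee (3<5); eliminate day 2.
Only (day 1, day 1) remains, with payoff 3.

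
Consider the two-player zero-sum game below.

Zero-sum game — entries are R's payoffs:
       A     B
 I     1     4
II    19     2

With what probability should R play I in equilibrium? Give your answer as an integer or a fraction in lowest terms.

Row minima are 1 and 2, so R's maximin is 2; column maxima are 19 and 4, so C's minimax is 4. These differ, so the equilibrium is in mixed strategies.
Let R play I with probability p. C is indifferent when p + 19(1−p) = 4p + 2(1−p), giving p = 17/20.

17/20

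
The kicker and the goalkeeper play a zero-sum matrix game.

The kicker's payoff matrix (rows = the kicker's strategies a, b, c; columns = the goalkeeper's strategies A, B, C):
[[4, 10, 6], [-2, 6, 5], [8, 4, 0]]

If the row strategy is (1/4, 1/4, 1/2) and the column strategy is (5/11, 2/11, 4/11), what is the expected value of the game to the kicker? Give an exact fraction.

91/22

Against (5/11, 2/11, 4/11), each row's expected payoff is a: 64/11; b: 2; c: 48/11.
Taking the (1/4, 1/4, 1/2)-weighted average: (1/4)·(64/11) + (1/4)·(2) + (1/2)·(48/11) = 91/22.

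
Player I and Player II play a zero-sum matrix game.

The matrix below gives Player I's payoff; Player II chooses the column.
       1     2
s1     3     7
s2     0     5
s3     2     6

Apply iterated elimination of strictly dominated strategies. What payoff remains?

3

Row s2 is strictly dominated by row s1 (3>0, 7>5); eliminate s2.
Column 2 is strictly dominated by 1 for Player II (3<7, 2<6); eliminate 2.
Row s3 is strictly dominated by row s1 (3>2); eliminate s3.
Only (s1, 1) remains, with payoff 3.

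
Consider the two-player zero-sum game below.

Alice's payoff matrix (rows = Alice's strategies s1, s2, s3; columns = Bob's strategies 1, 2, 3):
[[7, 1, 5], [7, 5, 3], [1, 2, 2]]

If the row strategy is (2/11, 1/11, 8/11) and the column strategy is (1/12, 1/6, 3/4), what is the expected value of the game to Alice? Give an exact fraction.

28/11

Against (1/12, 1/6, 3/4), each row's expected payoff is s1: 9/2; s2: 11/3; s3: 23/12.
Taking the (2/11, 1/11, 8/11)-weighted average: (2/11)·(9/2) + (1/11)·(11/3) + (8/11)·(23/12) = 28/11.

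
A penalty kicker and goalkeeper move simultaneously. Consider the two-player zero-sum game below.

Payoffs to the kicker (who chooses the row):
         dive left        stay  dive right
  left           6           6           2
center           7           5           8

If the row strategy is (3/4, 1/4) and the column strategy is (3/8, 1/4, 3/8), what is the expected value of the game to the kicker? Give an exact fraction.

163/32

Against (3/8, 1/4, 3/8), each row's expected payoff is left: 9/2; center: 55/8.
Taking the (3/4, 1/4)-weighted average: (3/4)·(9/2) + (1/4)·(55/8) = 163/32.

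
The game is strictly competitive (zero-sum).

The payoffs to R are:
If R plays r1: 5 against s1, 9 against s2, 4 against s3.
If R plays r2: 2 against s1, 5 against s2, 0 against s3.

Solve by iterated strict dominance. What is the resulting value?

4

Row r2 is strictly dominated by row r1 (5>2, 9>5, 4>0); eliminate r2.
Column s2 is strictly dominated by s1 for C (5<9); eliminate s2.
Column s1 is strictly dominated by s3 for C (4<5); eliminate s1.
Only (r1, s3) remains, with payoff 4.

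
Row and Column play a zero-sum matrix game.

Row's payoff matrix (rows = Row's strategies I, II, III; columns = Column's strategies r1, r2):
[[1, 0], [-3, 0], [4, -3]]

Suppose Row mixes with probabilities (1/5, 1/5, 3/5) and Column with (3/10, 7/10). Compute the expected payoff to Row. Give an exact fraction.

-33/50

Against (3/10, 7/10), each row's expected payoff is I: 3/10; II: -9/10; III: -9/10.
Taking the (1/5, 1/5, 3/5)-weighted average: (1/5)·(3/10) + (1/5)·(-9/10) + (3/5)·(-9/10) = -33/50.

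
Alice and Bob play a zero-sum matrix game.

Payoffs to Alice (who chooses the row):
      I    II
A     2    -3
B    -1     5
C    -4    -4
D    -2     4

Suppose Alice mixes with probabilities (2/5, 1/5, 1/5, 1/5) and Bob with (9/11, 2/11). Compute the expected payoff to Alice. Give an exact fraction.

-29/55

Against (9/11, 2/11), each row's expected payoff is A: 12/11; B: 1/11; C: -4; D: -10/11.
Taking the (2/5, 1/5, 1/5, 1/5)-weighted average: (2/5)·(12/11) + (1/5)·(1/11) + (1/5)·(-4) + (1/5)·(-10/11) = -29/55.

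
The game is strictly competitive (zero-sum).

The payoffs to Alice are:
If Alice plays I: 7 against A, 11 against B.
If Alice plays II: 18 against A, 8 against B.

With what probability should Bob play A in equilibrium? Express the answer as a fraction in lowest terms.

Row minima are 7 and 8, so Alice's maximin is 8; column maxima are 18 and 11, so Bob's minimax is 11. These differ, so the equilibrium is in mixed strategies.
Let Bob play A with probability q. Alice is indifferent when 7q + 11(1−q) = 18q + 8(1−q), giving q = 3/14.

3/14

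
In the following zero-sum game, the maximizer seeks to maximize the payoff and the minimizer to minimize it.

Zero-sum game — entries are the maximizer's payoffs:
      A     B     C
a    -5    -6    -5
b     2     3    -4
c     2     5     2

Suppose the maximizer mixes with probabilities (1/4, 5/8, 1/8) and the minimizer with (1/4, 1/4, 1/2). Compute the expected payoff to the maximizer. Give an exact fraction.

Against (1/4, 1/4, 1/2), each row's expected payoff is a: -21/4; b: -3/4; c: 11/4.
Taking the (1/4, 5/8, 1/8)-weighted average: (1/4)·(-21/4) + (5/8)·(-3/4) + (1/8)·(11/4) = -23/16.

-23/16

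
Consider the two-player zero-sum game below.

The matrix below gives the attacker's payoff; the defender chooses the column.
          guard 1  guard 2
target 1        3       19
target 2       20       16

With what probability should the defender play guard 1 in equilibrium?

3/20

Row minima are 3 and 16, so the attacker's maximin is 16; column maxima are 20 and 19, so the defender's minimax is 19. These differ, so the equilibrium is in mixed strategies.
Let the defender play guard 1 with probability q. The attacker is indifferent when 3q + 19(1−q) = 20q + 16(1−q), giving q = 3/20.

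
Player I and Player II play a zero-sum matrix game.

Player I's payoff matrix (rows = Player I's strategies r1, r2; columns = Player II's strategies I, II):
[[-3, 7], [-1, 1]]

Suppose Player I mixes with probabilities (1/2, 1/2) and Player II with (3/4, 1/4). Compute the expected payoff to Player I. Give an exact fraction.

-1/2

Against (3/4, 1/4), each row's expected payoff is r1: -1/2; r2: -1/2.
Taking the (1/2, 1/2)-weighted average: (1/2)·(-1/2) + (1/2)·(-1/2) = -1/2.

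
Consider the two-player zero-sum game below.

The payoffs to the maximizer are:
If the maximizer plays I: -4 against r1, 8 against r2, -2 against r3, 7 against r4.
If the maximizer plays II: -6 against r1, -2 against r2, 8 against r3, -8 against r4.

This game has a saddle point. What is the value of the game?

Row minima: -4, -8 → the maximizer's maximin is -4.
Column maxima: -4, 8, 8, 7 → the minimizer's minimax is -4.
They coincide at (I, r1), so the value is -4.

-4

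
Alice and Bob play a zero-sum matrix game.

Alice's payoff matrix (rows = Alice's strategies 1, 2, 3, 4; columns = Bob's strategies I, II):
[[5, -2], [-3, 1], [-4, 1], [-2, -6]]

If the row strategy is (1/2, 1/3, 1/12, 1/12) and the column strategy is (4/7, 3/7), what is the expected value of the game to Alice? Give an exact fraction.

Against (4/7, 3/7), each row's expected payoff is 1: 2; 2: -9/7; 3: -13/7; 4: -26/7.
Taking the (1/2, 1/3, 1/12, 1/12)-weighted average: (1/2)·(2) + (1/3)·(-9/7) + (1/12)·(-13/7) + (1/12)·(-26/7) = 3/28.

3/28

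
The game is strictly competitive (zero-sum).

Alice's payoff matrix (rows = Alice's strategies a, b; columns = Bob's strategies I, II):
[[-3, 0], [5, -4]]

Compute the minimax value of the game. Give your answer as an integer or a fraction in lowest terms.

-1

Row minima are -3 and -4, so Alice's maximin is -3; column maxima are 5 and 0, so Bob's minimax is 0. These differ, so the equilibrium is in mixed strategies.
Let Alice play a with probability p. Bob is indifferent when −3p + 5(1−p) = −4(1−p), giving p = 3/4.
Let Bob play I with probability q. Alice is indifferent when −3q = 5q − 4(1−q), giving q = 1/3.
The value is -3·(1/3) + (0)·(2/3) = -1.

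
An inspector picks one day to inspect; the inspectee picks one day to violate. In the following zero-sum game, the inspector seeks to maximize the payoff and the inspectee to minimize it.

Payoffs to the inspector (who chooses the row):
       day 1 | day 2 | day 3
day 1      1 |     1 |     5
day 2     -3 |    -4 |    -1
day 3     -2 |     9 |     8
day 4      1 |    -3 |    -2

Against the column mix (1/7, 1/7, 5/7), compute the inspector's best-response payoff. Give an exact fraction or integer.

47/7

day 1: (1)·(1/7) + (1)·(1/7) + (5)·(5/7) = 27/7.
day 2: (-3)·(1/7) + (-4)·(1/7) + (-1)·(5/7) = -12/7.
day 3: (-2)·(1/7) + (9)·(1/7) + (8)·(5/7) = 47/7.
day 4: (1)·(1/7) + (-3)·(1/7) + (-2)·(5/7) = -12/7.
The best pure response is day 3 with expected payoff 47/7.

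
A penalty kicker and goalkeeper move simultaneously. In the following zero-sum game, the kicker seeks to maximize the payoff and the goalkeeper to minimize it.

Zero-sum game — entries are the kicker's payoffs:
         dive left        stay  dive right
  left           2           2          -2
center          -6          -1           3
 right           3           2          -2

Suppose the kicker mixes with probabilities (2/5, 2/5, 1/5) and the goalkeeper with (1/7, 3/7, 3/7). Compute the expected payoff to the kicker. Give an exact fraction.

Against (1/7, 3/7, 3/7), each row's expected payoff is left: 2/7; center: 0; right: 3/7.
Taking the (2/5, 2/5, 1/5)-weighted average: (2/5)·(2/7) + (2/5)·(0) + (1/5)·(3/7) = 1/5.

1/5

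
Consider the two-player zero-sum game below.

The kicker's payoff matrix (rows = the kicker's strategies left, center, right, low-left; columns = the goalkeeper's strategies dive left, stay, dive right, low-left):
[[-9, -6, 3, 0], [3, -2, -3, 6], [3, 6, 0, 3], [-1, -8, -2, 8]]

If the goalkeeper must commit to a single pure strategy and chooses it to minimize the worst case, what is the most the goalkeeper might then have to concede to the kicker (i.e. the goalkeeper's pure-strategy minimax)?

3

The worst case (largest entry) in each column is dive left: 3, stay: 6, dive right: 3, low-left: 8.
The best (smallest) of these is 3.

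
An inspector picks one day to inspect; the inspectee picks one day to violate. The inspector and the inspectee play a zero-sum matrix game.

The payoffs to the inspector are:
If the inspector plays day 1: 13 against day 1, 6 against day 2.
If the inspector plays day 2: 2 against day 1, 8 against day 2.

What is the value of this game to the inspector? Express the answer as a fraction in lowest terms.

92/13

Row minima are 6 and 2, so the inspector's maximin is 6; column maxima are 13 and 8, so the inspectee's minimax is 8. These differ, so the equilibrium is in mixed strategies.
Let the inspector play day 1 with probability p. The inspectee is indifferent when 13p + 2(1−p) = 6p + 8(1−p), giving p = 6/13.
Let the inspectee play day 1 with probability q. The inspector is indifferent when 13q + 6(1−q) = 2q + 8(1−q), giving q = 2/13.
The value is 13·(2/13) + (6)·(11/13) = 92/13.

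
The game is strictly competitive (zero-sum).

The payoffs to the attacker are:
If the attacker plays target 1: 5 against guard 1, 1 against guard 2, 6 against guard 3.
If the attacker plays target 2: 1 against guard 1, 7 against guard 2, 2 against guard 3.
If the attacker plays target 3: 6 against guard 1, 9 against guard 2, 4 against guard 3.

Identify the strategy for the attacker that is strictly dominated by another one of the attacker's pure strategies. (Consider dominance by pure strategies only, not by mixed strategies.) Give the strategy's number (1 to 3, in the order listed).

2

Compare target 2 with target 3: 6 > 1, 9 > 7, 4 > 2.
So target 3 strictly dominates target 2 for the attacker; target 2 is strictly dominated.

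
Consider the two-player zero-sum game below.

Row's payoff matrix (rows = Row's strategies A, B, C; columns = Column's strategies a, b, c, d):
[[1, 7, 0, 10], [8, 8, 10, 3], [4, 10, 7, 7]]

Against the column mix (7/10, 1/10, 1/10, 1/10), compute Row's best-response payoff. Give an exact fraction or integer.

77/10

A: (1)·(7/10) + (7)·(1/10) + (0)·(1/10) + (10)·(1/10) = 12/5.
B: (8)·(7/10) + (8)·(1/10) + (10)·(1/10) + (3)·(1/10) = 77/10.
C: (4)·(7/10) + (10)·(1/10) + (7)·(1/10) + (7)·(1/10) = 26/5.
The best pure response is B with expected payoff 77/10.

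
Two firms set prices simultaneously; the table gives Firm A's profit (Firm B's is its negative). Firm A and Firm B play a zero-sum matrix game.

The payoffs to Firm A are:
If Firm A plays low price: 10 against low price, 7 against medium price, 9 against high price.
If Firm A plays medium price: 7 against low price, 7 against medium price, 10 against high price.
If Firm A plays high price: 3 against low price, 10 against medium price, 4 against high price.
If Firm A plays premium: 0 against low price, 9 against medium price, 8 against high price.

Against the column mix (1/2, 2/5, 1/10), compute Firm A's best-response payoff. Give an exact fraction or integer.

87/10

low price: (10)·(1/2) + (7)·(2/5) + (9)·(1/10) = 87/10.
medium price: (7)·(1/2) + (7)·(2/5) + (10)·(1/10) = 73/10.
high price: (3)·(1/2) + (10)·(2/5) + (4)·(1/10) = 59/10.
premium: (0)·(1/2) + (9)·(2/5) + (8)·(1/10) = 22/5.
The best pure response is low price with expected payoff 87/10.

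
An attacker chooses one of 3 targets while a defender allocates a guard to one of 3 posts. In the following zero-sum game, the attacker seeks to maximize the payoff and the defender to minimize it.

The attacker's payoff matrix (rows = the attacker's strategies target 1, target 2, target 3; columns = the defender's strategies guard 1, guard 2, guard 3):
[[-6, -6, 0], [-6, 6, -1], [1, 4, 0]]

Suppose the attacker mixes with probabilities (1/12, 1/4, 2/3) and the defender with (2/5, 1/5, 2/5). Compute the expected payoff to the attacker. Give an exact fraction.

1/10

Against (2/5, 1/5, 2/5), each row's expected payoff is target 1: -18/5; target 2: -8/5; target 3: 6/5.
Taking the (1/12, 1/4, 2/3)-weighted average: (1/12)·(-18/5) + (1/4)·(-8/5) + (2/3)·(6/5) = 1/10.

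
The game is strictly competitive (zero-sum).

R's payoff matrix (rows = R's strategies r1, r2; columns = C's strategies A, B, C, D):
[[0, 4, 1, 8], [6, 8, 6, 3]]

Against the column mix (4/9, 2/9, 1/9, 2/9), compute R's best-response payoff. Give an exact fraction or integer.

52/9

r1: (0)·(4/9) + (4)·(2/9) + (1)·(1/9) + (8)·(2/9) = 25/9.
r2: (6)·(4/9) + (8)·(2/9) + (6)·(1/9) + (3)·(2/9) = 52/9.
The best pure response is r2 with expected payoff 52/9.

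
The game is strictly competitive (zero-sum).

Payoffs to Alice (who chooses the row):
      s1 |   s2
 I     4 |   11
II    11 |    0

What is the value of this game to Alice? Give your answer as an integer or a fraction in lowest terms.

Row minima are 4 and 0, so Alice's maximin is 4; column maxima are 11 and 11, so Bob's minimax is 11. These differ, so the equilibrium is in mixed strategies.
Let Alice play I with probability p. Bob is indifferent when 4p + 11(1−p) = 11p, giving p = 11/18.
Let Bob play s1 with probability q. Alice is indifferent when 4q + 11(1−q) = 11q, giving q = 11/18.
The value is 4·(11/18) + (11)·(7/18) = 121/18.

121/18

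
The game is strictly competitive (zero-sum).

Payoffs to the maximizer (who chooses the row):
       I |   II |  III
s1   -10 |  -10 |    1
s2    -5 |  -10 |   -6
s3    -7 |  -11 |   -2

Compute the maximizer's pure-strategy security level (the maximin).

The worst-case payoff for each row is s1: -10, s2: -10, s3: -11.
The best of these is -10.

-10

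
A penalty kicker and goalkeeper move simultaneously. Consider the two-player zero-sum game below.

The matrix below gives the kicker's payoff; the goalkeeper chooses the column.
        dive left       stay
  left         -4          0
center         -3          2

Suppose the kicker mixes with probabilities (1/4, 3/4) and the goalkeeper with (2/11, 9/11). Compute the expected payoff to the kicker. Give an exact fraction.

Against (2/11, 9/11), each row's expected payoff is left: -8/11; center: 12/11.
Taking the (1/4, 3/4)-weighted average: (1/4)·(-8/11) + (3/4)·(12/11) = 7/11.

7/11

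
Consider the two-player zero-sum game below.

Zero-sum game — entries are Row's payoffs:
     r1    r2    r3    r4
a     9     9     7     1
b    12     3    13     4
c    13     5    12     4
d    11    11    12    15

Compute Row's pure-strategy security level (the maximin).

The worst-case payoff for each row is a: 1, b: 3, c: 4, d: 11.
The best of these is 11.

11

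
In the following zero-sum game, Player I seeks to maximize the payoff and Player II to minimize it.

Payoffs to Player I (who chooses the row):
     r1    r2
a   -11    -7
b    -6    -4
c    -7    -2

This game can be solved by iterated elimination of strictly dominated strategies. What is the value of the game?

Row a is strictly dominated by row b (-6>-11, -4>-7); eliminate a.
Column r2 is strictly dominated by r1 for Player II (-6<-4, -7<-2); eliminate r2.
Row c is strictly dominated by row b (-6>-7); eliminate c.
Only (b, r1) remains, with payoff -6.

-6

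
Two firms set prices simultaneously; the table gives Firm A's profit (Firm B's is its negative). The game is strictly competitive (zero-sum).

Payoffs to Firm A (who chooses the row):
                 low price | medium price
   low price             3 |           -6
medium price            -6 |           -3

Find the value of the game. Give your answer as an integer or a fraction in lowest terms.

-15/4

Row minima are -6 and -6, so Firm A's maximin is -6; column maxima are 3 and -3, so Firm B's minimax is -3. These differ, so the equilibrium is in mixed strategies.
Let Firm A play low price with probability p. Firm B is indifferent when 3p − 6(1−p) = −6p − 3(1−p), giving p = 1/4.
Let Firm B play low price with probability q. Firm A is indifferent when 3q − 6(1−q) = −6q − 3(1−q), giving q = 1/4.
The value is 3·(1/4) + (-6)·(3/4) = -15/4.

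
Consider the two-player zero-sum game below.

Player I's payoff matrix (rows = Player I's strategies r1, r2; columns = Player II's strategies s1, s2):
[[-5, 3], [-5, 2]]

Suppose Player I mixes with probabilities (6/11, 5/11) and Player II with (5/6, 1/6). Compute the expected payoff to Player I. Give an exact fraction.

Against (5/6, 1/6), each row's expected payoff is r1: -11/3; r2: -23/6.
Taking the (6/11, 5/11)-weighted average: (6/11)·(-11/3) + (5/11)·(-23/6) = -247/66.

-247/66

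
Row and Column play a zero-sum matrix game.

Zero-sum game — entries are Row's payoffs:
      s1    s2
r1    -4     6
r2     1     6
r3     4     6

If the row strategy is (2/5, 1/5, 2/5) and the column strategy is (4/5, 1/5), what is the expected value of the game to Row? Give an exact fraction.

34/25

Against (4/5, 1/5), each row's expected payoff is r1: -2; r2: 2; r3: 22/5.
Taking the (2/5, 1/5, 2/5)-weighted average: (2/5)·(-2) + (1/5)·(2) + (2/5)·(22/5) = 34/25.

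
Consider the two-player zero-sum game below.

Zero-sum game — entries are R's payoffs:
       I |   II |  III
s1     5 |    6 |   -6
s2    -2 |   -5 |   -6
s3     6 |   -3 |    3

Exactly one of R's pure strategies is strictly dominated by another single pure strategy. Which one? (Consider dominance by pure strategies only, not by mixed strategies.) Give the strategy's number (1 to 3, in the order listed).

Compare s2 with s3: 6 > -2, -3 > -5, 3 > -6.
So s3 strictly dominates s2 for R; s2 is strictly dominated.

2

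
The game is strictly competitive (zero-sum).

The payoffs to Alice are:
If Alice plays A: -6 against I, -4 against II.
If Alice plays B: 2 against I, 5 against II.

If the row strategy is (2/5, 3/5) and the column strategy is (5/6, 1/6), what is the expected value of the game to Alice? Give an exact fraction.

Against (5/6, 1/6), each row's expected payoff is A: -17/3; B: 5/2.
Taking the (2/5, 3/5)-weighted average: (2/5)·(-17/3) + (3/5)·(5/2) = -23/30.

-23/30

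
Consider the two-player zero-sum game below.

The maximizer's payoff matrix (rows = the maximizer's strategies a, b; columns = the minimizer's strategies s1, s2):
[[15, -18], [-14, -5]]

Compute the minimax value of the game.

-109/14

Row minima are -18 and -14, so the maximizer's maximin is -14; column maxima are 15 and -5, so the minimizer's minimax is -5. These differ, so the equilibrium is in mixed strategies.
Let the maximizer play a with probability p. The minimizer is indifferent when 15p − 14(1−p) = −18p − 5(1−p), giving p = 3/14.
Let the minimizer play s1 with probability q. The maximizer is indifferent when 15q − 18(1−q) = −14q − 5(1−q), giving q = 13/42.
The value is 15·(13/42) + (-18)·(29/42) = -109/14.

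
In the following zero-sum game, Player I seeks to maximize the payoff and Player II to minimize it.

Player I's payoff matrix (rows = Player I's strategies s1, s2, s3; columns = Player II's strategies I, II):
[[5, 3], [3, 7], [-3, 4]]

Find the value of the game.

13/3

Row s3 is strictly dominated by row s2, so Player I never plays it.
The remaining 2×2 game on (s1, s2) × (I, II) has no saddle point. Let Player I play s1 with probability p; indifference gives 5p + 3(1−p) = 3p + 7(1−p), so p = 2/3.
Similarly Player II's optimal q on I is 2/3, and the value is 5·(2/3) + (3)·(1/3) = 13/3.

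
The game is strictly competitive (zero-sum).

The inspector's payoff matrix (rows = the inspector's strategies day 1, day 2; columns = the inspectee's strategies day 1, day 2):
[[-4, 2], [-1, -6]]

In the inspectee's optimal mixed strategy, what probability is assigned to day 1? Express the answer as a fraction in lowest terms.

Row minima are -4 and -6, so the inspector's maximin is -4; column maxima are -1 and 2, so the inspectee's minimax is -1. These differ, so the equilibrium is in mixed strategies.
Let the inspectee play day 1 with probability q. The inspector is indifferent when −4q + 2(1−q) = −q − 6(1−q), giving q = 8/11.

8/11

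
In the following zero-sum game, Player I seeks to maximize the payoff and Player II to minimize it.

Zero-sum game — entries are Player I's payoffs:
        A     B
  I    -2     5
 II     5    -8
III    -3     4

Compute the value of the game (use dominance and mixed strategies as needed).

9/20

Row III is strictly dominated by row I, so Player I never plays it.
The remaining 2×2 game on (I, II) × (A, B) has no saddle point. Let Player I play I with probability p; indifference gives −2p + 5(1−p) = 5p − 8(1−p), so p = 13/20.
Similarly Player II's optimal q on A is 13/20, and the value is -2·(13/20) + (5)·(7/20) = 9/20.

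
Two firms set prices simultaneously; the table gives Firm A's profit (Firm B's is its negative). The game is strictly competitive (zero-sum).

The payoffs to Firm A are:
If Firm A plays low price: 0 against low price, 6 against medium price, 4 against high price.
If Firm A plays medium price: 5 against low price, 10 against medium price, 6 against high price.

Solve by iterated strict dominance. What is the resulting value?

5

Column medium price is strictly dominated by low price for Firm B (0<6, 5<10); eliminate medium price.
Column high price is strictly dominated by low price for Firm B (0<4, 5<6); eliminate high price.
Row low price is strictly dominated by row medium price (5>0); eliminate low price.
Only (medium price, low price) remains, with payoff 5.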